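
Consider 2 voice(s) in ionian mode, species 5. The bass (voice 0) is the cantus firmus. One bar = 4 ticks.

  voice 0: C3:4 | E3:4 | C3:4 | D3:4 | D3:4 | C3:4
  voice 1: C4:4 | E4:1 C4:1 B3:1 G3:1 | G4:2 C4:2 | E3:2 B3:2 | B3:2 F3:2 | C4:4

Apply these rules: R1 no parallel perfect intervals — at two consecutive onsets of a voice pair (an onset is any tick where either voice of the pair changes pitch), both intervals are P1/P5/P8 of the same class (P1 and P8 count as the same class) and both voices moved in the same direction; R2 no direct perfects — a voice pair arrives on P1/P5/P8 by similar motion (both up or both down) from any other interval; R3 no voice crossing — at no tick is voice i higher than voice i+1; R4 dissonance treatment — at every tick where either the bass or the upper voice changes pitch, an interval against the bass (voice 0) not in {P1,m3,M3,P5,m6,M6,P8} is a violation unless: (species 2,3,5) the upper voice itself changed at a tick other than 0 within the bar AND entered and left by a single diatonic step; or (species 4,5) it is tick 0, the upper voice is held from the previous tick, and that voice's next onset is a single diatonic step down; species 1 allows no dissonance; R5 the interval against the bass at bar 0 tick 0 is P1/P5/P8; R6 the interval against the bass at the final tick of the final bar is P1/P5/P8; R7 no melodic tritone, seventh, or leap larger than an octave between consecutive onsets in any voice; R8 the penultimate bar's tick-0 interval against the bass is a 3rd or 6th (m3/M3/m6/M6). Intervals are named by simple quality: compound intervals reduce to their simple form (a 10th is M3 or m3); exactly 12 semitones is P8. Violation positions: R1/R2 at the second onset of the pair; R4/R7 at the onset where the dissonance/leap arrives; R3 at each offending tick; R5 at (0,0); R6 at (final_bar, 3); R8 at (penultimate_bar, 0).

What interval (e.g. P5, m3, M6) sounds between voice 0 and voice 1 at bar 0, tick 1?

P8

voice 0=C3 voice 1=C4 -> P8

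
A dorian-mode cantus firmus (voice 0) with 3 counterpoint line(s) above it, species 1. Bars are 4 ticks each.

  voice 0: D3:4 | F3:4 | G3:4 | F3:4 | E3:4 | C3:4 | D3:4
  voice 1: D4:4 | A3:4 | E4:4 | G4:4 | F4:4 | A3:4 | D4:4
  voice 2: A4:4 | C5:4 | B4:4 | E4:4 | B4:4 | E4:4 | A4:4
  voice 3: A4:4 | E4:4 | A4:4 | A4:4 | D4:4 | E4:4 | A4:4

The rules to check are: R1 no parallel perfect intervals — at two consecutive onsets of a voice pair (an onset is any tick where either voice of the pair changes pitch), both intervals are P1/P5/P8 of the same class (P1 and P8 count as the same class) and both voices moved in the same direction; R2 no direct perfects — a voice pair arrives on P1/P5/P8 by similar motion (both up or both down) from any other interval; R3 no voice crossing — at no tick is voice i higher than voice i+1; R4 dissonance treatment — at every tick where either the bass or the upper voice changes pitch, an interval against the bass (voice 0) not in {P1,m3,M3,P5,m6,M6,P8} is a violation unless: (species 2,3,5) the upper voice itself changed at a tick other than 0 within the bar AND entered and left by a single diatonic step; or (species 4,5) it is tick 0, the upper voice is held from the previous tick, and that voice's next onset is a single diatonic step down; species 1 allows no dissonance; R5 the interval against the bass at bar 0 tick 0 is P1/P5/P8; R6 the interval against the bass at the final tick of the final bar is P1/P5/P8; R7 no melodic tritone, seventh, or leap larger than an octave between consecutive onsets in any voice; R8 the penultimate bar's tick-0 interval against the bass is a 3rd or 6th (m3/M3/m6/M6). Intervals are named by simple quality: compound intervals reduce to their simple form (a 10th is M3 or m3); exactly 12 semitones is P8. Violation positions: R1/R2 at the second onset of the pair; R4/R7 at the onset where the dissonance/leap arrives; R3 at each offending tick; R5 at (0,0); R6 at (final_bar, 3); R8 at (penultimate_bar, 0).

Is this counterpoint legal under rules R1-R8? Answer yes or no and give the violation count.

bar 0: v0=D3 v1=D4 v2=A4 v3=A4 (P5)
bar 1: v0=F3 v1=A3 v2=C5 v3=E4 (M7)
bar 2: v0=G3 v1=E4 v2=B4 v3=A4 (M2)
bar 3: v0=F3 v1=G4 v2=E4 v3=A4 (M3)
bar 4: v0=E3 v1=F4 v2=B4 v3=D4 (m7)
bar 5: v0=C3 v1=A3 v2=E4 v3=E4 (M3)
bar 6: v0=D3 v1=D4 v2=A4 v3=A4 (P5)
  R1 @ bar1.0: D3/A4 P5 -> F3/C5 P5 similar
  R1 @ bar1.0: D4/A4 P5 -> A3/E4 P5 similar
  R3 @ bar1.0: C5 above E4
  R4 @ bar1.0: F3/E4 M7 untreated
  R3 @ bar1.1: C5 above E4
  R3 @ bar1.2: C5 above E4
  R3 @ bar1.3: C5 above E4
  R3 @ bar2.0: B4 above A4
  R4 @ bar2.0: G3/A4 M2 untreated
  R3 @ bar2.1: B4 above A4
  R3 @ bar2.2: B4 above A4
  R3 @ bar2.3: B4 above A4
  R3 @ bar3.0: G4 above E4
  R4 @ bar3.0: F3/G4 M2 untreated
  R4 @ bar3.0: F3/E4 M7 untreated
  R3 @ bar3.1: G4 above E4
  R3 @ bar3.2: G4 above E4
  R3 @ bar3.3: G4 above E4
  R3 @ bar4.0: B4 above D4
  R4 @ bar4.0: E3/F4 m2 untreated
  R4 @ bar4.0: E3/D4 m7 untreated
  R3 @ bar4.1: B4 above D4
  R3 @ bar4.2: B4 above D4
  R3 @ bar4.3: B4 above D4
  R2 @ bar5.0: F4/B4 TT -> A3/E4 P5 similar
  R1 @ bar6.0: A3/E4 P5 -> D4/A4 P5 similar
  R1 @ bar6.0: A3/E4 P5 -> D4/A4 P5 similar
  R1 @ bar6.0: E4/E4 P1 -> A4/A4 P1 similar
  R2 @ bar6.0: C3/A3 M6 -> D3/D4 P8 similar
  R2 @ bar6.0: C3/E4 M3 -> D3/A4 P5 similar
  R2 @ bar6.0: C3/E4 M3 -> D3/A4 P5 similar

No (31 violations)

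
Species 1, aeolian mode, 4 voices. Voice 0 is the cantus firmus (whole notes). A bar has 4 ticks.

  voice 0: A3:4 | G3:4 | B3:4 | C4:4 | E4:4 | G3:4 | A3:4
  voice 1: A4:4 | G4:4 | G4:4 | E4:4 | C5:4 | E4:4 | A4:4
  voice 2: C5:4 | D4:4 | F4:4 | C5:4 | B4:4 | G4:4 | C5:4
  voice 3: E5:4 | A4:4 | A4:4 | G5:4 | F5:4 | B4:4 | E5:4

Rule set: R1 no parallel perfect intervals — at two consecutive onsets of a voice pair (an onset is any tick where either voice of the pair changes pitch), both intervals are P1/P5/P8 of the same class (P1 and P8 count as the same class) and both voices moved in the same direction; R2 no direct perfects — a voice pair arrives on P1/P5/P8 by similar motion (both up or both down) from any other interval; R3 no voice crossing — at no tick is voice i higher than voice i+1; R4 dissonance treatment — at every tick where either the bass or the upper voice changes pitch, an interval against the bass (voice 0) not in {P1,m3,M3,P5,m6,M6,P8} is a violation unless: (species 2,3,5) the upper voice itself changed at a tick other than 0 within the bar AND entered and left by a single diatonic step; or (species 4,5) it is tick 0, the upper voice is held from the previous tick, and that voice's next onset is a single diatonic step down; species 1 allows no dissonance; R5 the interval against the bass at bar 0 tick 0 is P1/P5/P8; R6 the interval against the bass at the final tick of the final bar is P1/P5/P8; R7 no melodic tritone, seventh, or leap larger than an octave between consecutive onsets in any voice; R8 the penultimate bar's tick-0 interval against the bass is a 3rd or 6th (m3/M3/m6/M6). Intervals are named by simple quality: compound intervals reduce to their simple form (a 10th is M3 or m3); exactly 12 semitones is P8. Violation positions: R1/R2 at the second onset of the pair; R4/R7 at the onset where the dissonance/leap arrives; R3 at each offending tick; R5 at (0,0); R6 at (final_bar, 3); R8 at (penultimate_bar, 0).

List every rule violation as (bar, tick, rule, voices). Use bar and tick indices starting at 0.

bar 0: v0=A3 v1=A4 v2=C5 v3=E5 downbeat P5
bar 1: v0=G3 v1=G4 v2=D4 v3=A4 downbeat M2
bar 2: v0=B3 v1=G4 v2=F4 v3=A4 downbeat m7
bar 3: v0=C4 v1=E4 v2=C5 v3=G5 downbeat P5
bar 4: v0=E4 v1=C5 v2=B4 v3=F5 downbeat m2
bar 5: v0=G3 v1=E4 v2=G4 v3=B4 downbeat M3
bar 6: v0=A3 v1=A4 v2=C5 v3=E5 downbeat P5
  -> R5 @ bar 0 tick 0 v(0, 2): opens on m3
  -> R1 @ bar 1 tick 0 v(0, 1): A3/A4 P8 -> G3/G4 P8 similar
  -> R2 @ bar 1 tick 0 v(0, 2): A3/C5 m3 -> G3/D4 P5 similar
  -> R2 @ bar 1 tick 0 v(2, 3): C5/E5 M3 -> D4/A4 P5 similar
  -> R3 @ bar 1 tick 0 v(1, 2): G4 above D4
  -> R4 @ bar 1 tick 0 v(0, 3): G3/A4 M2 untreated
  -> R7 @ bar 1 tick 0 v(2,): C5->D4 leap 10st
  -> R3 @ bar 1 tick 1 v(1, 2): G4 above D4
  -> R3 @ bar 1 tick 2 v(1, 2): G4 above D4
  -> R3 @ bar 1 tick 3 v(1, 2): G4 above D4
  -> R3 @ bar 2 tick 0 v(1, 2): G4 above F4
  -> R4 @ bar 2 tick 0 v(0, 2): B3/F4 TT untreated
  -> R4 @ bar 2 tick 0 v(0, 3): B3/A4 m7 untreated
  -> R3 @ bar 2 tick 1 v(1, 2): G4 above F4
  -> R3 @ bar 2 tick 2 v(1, 2): G4 above F4
  -> R3 @ bar 2 tick 3 v(1, 2): G4 above F4
  -> R2 @ bar 3 tick 0 v(0, 2): B3/F4 TT -> C4/C5 P8 similar
  -> R2 @ bar 3 tick 0 v(0, 3): B3/A4 m7 -> C4/G5 P5 similar
  -> R2 @ bar 3 tick 0 v(2, 3): F4/A4 M3 -> C5/G5 P5 similar
  -> R7 @ bar 3 tick 0 v(3,): A4->G5 leap 10st
  -> R3 @ bar 4 tick 0 v(1, 2): C5 above B4
  -> R4 @ bar 4 tick 0 v(0, 3): E4/F5 m2 untreated
  -> R3 @ bar 4 tick 1 v(1, 2): C5 above B4
  -> R3 @ bar 4 tick 2 v(1, 2): C5 above B4
  -> R3 @ bar 4 tick 3 v(1, 2): C5 above B4
  -> R2 @ bar 5 tick 0 v(0, 2): E4/B4 P5 -> G3/G4 P8 similar
  -> R2 @ bar 5 tick 0 v(1, 3): C5/F5 P4 -> E4/B4 P5 similar
  -> R7 @ bar 5 tick 0 v(3,): F5->B4 leap 6st
  -> R8 @ bar 5 tick 0 v(0, 2): penult P8 not 3rd/6th
  -> R1 @ bar 6 tick 0 v(1, 3): E4/B4 P5 -> A4/E5 P5 similar
  -> R2 @ bar 6 tick 0 v(0, 1): G3/E4 M6 -> A3/A4 P8 similar
  -> R2 @ bar 6 tick 0 v(0, 3): G3/B4 M3 -> A3/E5 P5 similar
  -> R6 @ bar 6 tick 3 v(0, 2): closes on m3

(0, 0, R5, (0, 2))
(1, 0, R1, (0, 1))
(1, 0, R2, (0, 2))
(1, 0, R2, (2, 3))
(1, 0, R3, (1, 2))
(1, 0, R4, (0, 3))
(1, 0, R7, (2,))
(1, 1, R3, (1, 2))
(1, 2, R3, (1, 2))
(1, 3, R3, (1, 2))
(2, 0, R3, (1, 2))
(2, 0, R4, (0, 2))
(2, 0, R4, (0, 3))
(2, 1, R3, (1, 2))
(2, 2, R3, (1, 2))
(2, 3, R3, (1, 2))
(3, 0, R2, (0, 2))
(3, 0, R2, (0, 3))
(3, 0, R2, (2, 3))
(3, 0, R7, (3,))
(4, 0, R3, (1, 2))
(4, 0, R4, (0, 3))
(4, 1, R3, (1, 2))
(4, 2, R3, (1, 2))
(4, 3, R3, (1, 2))
(5, 0, R2, (0, 2))
(5, 0, R2, (1, 3))
(5, 0, R7, (3,))
(5, 0, R8, (0, 2))
(6, 0, R1, (1, 3))
(6, 0, R2, (0, 1))
(6, 0, R2, (0, 3))
(6, 3, R6, (0, 2))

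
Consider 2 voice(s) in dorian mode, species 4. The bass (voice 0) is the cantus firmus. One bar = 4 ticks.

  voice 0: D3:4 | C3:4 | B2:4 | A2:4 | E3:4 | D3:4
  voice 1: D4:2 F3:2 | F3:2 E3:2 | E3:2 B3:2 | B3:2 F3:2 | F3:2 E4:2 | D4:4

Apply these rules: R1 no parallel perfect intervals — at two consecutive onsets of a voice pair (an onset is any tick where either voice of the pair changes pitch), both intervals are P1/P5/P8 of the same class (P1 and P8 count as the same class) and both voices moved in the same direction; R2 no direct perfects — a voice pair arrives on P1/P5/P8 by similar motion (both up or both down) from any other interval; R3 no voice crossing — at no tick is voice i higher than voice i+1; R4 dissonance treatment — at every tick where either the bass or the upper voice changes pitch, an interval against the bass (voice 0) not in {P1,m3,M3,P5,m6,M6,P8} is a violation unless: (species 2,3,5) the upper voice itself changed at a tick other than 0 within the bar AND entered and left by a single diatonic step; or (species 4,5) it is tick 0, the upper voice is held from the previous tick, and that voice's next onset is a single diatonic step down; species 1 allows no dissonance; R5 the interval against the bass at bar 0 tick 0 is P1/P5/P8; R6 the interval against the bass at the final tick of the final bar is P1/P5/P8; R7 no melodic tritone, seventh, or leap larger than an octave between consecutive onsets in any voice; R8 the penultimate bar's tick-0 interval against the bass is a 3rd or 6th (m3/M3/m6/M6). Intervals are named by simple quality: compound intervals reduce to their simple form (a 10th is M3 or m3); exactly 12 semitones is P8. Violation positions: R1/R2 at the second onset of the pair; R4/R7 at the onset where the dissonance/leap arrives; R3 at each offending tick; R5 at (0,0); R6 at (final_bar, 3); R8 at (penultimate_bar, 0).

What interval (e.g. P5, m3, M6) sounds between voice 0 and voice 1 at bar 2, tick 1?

voice 0=B2 voice 1=E3 -> P4

P4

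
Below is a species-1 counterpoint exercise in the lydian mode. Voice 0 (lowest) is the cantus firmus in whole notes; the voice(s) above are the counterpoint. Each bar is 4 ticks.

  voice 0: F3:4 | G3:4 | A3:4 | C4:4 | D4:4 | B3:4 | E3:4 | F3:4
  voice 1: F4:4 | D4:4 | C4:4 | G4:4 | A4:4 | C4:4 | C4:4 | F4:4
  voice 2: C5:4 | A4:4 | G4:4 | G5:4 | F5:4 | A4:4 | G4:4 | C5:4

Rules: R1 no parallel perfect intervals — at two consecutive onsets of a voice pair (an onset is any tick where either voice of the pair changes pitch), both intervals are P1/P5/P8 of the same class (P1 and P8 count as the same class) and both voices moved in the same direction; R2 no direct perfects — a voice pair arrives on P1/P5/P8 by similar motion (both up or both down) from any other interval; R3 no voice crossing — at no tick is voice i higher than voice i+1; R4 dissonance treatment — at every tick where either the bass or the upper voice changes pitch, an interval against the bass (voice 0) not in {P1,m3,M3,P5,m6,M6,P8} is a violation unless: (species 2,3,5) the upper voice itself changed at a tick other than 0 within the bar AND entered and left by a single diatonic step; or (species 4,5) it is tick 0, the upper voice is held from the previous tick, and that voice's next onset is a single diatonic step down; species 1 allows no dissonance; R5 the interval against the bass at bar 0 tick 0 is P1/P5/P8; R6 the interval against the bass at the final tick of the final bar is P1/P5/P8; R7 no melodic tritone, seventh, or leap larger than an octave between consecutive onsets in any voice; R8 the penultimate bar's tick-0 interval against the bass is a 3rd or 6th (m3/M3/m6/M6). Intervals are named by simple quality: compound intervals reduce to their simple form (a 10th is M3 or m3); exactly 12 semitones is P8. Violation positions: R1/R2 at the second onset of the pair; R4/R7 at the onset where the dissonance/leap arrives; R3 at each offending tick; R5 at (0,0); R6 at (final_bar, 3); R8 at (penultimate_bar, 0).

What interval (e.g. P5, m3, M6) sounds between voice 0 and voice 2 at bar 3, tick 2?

P5

voice 0=C4 voice 2=G5 -> P5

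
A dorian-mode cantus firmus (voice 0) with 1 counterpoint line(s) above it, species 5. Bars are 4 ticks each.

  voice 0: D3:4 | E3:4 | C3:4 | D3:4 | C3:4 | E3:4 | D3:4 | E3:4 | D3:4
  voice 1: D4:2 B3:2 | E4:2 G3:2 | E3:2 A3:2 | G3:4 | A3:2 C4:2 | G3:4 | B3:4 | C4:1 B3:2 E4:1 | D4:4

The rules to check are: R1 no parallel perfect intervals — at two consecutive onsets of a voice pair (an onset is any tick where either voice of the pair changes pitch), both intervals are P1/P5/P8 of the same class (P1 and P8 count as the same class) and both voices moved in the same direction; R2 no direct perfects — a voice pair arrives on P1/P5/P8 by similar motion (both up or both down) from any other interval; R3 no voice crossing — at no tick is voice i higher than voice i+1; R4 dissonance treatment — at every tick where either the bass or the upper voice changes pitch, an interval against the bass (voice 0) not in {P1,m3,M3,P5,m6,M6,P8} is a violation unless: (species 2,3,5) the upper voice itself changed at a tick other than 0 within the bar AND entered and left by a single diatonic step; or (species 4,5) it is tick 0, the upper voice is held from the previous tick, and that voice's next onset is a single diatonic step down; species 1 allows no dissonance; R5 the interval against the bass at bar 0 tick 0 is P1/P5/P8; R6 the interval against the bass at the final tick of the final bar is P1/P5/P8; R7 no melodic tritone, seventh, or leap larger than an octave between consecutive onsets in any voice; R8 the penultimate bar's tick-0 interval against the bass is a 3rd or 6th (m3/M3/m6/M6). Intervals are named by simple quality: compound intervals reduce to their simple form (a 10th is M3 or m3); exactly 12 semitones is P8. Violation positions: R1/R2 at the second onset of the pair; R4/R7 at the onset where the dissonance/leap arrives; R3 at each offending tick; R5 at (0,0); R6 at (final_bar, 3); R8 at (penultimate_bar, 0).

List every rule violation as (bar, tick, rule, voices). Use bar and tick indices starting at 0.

bar 0: v0=D3 v1=D4 downbeat P8
bar 1: v0=E3 v1=E4 downbeat P8
bar 2: v0=C3 v1=E3 downbeat M3
bar 3: v0=D3 v1=G3 downbeat P4
bar 4: v0=C3 v1=A3 downbeat M6
bar 5: v0=E3 v1=G3 downbeat m3
bar 6: v0=D3 v1=B3 downbeat M6
bar 7: v0=E3 v1=C4 downbeat m6
bar 8: v0=D3 v1=D4 downbeat P8
  -> R2 @ bar 1 tick 0 v(0, 1): D3/B3 M6 -> E3/E4 P8 similar
  -> R4 @ bar 3 tick 0 v(0, 1): D3/G3 P4 untreated
  -> R1 @ bar 8 tick 0 v(0, 1): E3/E4 P8 -> D3/D4 P8 similar

(1, 0, R2, (0, 1))
(3, 0, R4, (0, 1))
(8, 0, R1, (0, 1))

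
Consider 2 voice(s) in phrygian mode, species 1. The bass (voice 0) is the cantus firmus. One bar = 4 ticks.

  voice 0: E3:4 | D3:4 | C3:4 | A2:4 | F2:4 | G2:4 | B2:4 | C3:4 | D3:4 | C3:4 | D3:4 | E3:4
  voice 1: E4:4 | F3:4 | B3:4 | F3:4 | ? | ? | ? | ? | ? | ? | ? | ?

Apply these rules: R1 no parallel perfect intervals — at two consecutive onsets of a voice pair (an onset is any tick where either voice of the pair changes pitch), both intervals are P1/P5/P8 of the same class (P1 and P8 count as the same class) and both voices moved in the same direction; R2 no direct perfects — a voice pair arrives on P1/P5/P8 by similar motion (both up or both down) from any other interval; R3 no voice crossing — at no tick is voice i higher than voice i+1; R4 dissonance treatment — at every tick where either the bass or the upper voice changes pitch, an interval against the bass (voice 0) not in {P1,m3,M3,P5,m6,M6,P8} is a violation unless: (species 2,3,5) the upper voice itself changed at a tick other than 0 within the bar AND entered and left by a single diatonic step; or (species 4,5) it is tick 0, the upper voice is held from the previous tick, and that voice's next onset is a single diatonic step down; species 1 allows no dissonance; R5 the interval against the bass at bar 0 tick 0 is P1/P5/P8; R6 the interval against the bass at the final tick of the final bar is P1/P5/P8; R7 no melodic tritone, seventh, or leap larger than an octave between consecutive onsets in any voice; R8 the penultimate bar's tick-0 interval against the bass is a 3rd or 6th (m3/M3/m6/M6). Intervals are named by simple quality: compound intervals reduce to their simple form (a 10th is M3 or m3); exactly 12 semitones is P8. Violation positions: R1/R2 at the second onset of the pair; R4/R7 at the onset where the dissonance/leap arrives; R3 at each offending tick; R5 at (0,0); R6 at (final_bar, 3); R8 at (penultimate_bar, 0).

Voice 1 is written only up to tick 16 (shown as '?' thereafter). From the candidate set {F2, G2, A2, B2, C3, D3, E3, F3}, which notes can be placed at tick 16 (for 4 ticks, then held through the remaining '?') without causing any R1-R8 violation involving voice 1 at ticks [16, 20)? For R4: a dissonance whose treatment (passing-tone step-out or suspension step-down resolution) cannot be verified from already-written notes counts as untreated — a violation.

{A2, D3, F3}

F2: violates R2
G2: violates R4,R7
A2: legal
B2: violates R4,R7
C3: violates R2
D3: legal
E3: violates R4
F3: legal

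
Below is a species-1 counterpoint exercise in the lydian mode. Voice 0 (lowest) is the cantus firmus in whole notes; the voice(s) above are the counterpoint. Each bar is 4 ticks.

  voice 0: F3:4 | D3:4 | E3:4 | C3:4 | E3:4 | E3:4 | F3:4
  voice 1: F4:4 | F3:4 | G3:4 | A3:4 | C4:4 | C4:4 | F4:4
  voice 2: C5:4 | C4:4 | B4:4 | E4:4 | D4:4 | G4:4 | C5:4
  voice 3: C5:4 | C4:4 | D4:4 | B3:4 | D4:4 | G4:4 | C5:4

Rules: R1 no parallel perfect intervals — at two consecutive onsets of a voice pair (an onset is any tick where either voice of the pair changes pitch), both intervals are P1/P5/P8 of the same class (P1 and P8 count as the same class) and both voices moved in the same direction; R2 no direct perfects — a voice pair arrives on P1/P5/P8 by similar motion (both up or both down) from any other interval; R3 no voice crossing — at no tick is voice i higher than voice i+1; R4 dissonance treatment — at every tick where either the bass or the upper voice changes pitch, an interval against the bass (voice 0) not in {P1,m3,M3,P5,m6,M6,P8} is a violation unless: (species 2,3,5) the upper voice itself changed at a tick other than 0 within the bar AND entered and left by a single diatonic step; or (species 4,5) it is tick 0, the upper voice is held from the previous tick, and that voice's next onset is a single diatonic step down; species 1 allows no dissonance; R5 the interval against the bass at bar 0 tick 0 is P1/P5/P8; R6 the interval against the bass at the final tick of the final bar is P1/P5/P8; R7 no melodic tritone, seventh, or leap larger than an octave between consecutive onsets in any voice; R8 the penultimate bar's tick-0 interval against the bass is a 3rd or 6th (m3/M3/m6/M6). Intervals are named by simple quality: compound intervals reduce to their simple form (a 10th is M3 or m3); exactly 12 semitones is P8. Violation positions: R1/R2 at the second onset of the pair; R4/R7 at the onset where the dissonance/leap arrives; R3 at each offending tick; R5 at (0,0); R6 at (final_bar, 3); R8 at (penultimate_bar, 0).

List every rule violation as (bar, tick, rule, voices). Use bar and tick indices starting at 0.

bar 0: v0=F3 v1=F4 v2=C5 v3=C5 downbeat P5
bar 1: v0=D3 v1=F3 v2=C4 v3=C4 downbeat m7
bar 2: v0=E3 v1=G3 v2=B4 v3=D4 downbeat m7
bar 3: v0=C3 v1=A3 v2=E4 v3=B3 downbeat M7
bar 4: v0=E3 v1=C4 v2=D4 v3=D4 downbeat m7
bar 5: v0=E3 v1=C4 v2=G4 v3=G4 downbeat m3
bar 6: v0=F3 v1=F4 v2=C5 v3=C5 downbeat P5
  -> R1 @ bar 1 tick 0 v(1, 2): F4/C5 P5 -> F3/C4 P5 similar
  -> R1 @ bar 1 tick 0 v(1, 3): F4/C5 P5 -> F3/C4 P5 similar
  -> R1 @ bar 1 tick 0 v(2, 3): C5/C5 P1 -> C4/C4 P1 similar
  -> R4 @ bar 1 tick 0 v(0, 2): D3/C4 m7 untreated
  -> R4 @ bar 1 tick 0 v(0, 3): D3/C4 m7 untreated
  -> R1 @ bar 2 tick 0 v(1, 3): F3/C4 P5 -> G3/D4 P5 similar
  -> R2 @ bar 2 tick 0 v(0, 2): D3/C4 m7 -> E3/B4 P5 similar
  -> R3 @ bar 2 tick 0 v(2, 3): B4 above D4
  -> R4 @ bar 2 tick 0 v(0, 3): E3/D4 m7 untreated
  -> R7 @ bar 2 tick 0 v(2,): C4->B4 leap 11st
  -> R3 @ bar 2 tick 1 v(2, 3): B4 above D4
  -> R3 @ bar 2 tick 2 v(2, 3): B4 above D4
  -> R3 @ bar 2 tick 3 v(2, 3): B4 above D4
  -> R3 @ bar 3 tick 0 v(2, 3): E4 above B3
  -> R4 @ bar 3 tick 0 v(0, 3): C3/B3 M7 untreated
  -> R3 @ bar 3 tick 1 v(2, 3): E4 above B3
  -> R3 @ bar 3 tick 2 v(2, 3): E4 above B3
  -> R3 @ bar 3 tick 3 v(2, 3): E4 above B3
  -> R4 @ bar 4 tick 0 v(0, 2): E3/D4 m7 untreated
  -> R4 @ bar 4 tick 0 v(0, 3): E3/D4 m7 untreated
  -> R1 @ bar 5 tick 0 v(2, 3): D4/D4 P1 -> G4/G4 P1 similar
  -> R1 @ bar 6 tick 0 v(1, 2): C4/G4 P5 -> F4/C5 P5 similar
  -> R1 @ bar 6 tick 0 v(1, 3): C4/G4 P5 -> F4/C5 P5 similar
  -> R1 @ bar 6 tick 0 v(2, 3): G4/G4 P1 -> C5/C5 P1 similar
  -> R2 @ bar 6 tick 0 v(0, 1): E3/C4 m6 -> F3/F4 P8 similar
  -> R2 @ bar 6 tick 0 v(0, 2): E3/G4 m3 -> F3/C5 P5 similar
  -> R2 @ bar 6 tick 0 v(0, 3): E3/G4 m3 -> F3/C5 P5 similar

(1, 0, R1, (1, 2))
(1, 0, R1, (1, 3))
(1, 0, R1, (2, 3))
(1, 0, R4, (0, 2))
(1, 0, R4, (0, 3))
(2, 0, R1, (1, 3))
(2, 0, R2, (0, 2))
(2, 0, R3, (2, 3))
(2, 0, R4, (0, 3))
(2, 0, R7, (2,))
(2, 1, R3, (2, 3))
(2, 2, R3, (2, 3))
(2, 3, R3, (2, 3))
(3, 0, R3, (2, 3))
(3, 0, R4, (0, 3))
(3, 1, R3, (2, 3))
(3, 2, R3, (2, 3))
(3, 3, R3, (2, 3))
(4, 0, R4, (0, 2))
(4, 0, R4, (0, 3))
(5, 0, R1, (2, 3))
(6, 0, R1, (1, 2))
(6, 0, R1, (1, 3))
(6, 0, R1, (2, 3))
(6, 0, R2, (0, 1))
(6, 0, R2, (0, 2))
(6, 0, R2, (0, 3))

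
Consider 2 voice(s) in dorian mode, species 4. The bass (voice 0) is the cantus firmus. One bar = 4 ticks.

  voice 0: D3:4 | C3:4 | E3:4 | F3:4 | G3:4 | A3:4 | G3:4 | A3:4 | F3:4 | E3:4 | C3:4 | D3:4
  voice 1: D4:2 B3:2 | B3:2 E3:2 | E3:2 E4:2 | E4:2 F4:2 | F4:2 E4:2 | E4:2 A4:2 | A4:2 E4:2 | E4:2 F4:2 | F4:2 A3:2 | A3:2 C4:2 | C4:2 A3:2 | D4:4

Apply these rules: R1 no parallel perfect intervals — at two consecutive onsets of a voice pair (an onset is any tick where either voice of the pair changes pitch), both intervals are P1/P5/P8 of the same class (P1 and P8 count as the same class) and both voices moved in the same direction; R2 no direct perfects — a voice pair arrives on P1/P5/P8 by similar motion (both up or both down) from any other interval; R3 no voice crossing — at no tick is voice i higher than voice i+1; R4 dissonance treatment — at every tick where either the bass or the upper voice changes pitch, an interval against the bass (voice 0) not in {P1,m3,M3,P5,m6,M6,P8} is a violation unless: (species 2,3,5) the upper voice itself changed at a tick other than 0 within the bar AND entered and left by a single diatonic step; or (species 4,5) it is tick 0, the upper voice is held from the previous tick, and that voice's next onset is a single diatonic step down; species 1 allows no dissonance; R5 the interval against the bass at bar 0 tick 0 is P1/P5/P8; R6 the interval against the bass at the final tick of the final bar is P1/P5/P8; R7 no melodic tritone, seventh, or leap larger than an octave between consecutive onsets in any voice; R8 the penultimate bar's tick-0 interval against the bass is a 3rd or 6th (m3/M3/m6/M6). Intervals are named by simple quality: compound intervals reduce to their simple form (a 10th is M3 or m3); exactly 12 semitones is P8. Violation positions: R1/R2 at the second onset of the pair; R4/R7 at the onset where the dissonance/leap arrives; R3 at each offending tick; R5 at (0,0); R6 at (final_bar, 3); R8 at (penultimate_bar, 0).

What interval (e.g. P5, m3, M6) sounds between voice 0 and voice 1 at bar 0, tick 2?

M6

voice 0=D3 voice 1=B3 -> M6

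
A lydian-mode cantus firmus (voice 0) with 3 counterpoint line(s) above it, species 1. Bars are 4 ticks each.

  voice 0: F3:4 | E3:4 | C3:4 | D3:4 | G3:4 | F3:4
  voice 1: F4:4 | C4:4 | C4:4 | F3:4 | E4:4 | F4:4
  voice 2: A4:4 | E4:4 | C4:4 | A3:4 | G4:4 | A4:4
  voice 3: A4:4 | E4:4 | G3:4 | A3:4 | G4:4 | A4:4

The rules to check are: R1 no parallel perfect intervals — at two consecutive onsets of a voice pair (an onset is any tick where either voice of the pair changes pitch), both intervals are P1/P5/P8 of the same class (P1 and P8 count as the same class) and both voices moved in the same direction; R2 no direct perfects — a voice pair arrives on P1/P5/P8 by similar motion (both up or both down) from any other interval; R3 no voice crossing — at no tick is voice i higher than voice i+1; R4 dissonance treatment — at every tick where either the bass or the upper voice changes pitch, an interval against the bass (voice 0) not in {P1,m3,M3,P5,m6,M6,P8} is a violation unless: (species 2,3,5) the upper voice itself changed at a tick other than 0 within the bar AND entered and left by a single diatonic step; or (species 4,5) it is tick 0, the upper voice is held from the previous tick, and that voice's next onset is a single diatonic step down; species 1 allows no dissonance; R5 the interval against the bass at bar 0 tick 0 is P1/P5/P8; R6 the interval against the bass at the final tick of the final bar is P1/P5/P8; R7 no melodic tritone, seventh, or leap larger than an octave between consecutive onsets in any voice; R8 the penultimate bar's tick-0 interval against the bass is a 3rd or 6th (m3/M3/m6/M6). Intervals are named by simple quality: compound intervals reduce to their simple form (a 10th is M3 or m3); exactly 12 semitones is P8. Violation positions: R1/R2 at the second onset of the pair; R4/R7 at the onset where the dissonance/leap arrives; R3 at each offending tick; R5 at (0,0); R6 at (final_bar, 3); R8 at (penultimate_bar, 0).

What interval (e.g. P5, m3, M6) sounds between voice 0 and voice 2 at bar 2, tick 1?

voice 0=C3 voice 2=C4 -> P8

P8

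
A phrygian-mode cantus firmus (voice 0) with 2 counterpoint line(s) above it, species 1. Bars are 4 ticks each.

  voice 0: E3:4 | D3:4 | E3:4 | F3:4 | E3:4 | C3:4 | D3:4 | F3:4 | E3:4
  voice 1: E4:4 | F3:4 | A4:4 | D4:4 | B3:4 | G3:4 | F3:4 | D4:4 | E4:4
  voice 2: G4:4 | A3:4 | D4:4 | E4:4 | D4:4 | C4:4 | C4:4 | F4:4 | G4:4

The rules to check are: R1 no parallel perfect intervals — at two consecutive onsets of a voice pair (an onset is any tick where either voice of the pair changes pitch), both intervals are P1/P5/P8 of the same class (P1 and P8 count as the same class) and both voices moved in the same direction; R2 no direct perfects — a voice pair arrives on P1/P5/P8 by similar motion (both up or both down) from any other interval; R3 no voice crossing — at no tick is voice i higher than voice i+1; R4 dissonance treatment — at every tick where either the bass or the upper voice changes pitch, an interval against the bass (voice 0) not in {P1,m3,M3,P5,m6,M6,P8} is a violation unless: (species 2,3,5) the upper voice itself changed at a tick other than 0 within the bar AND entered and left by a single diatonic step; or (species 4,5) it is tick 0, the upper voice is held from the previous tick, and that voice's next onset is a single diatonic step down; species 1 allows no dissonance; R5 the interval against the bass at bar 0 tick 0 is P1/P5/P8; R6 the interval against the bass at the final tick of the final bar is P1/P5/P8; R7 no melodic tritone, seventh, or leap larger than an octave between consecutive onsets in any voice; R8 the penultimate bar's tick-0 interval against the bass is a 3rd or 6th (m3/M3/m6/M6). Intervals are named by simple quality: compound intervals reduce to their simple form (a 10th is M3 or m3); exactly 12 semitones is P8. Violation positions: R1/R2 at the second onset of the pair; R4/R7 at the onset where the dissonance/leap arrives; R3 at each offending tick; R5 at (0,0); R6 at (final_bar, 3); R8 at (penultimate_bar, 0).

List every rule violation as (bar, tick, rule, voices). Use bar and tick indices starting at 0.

(0, 0, R5, (0, 2))
(1, 0, R2, (0, 2))
(1, 0, R7, (1,))
(1, 0, R7, (2,))
(2, 0, R2, (1, 2))
(2, 0, R3, (1, 2))
(2, 0, R4, (0, 1))
(2, 0, R4, (0, 2))
(2, 0, R7, (1,))
(2, 1, R3, (1, 2))
(2, 2, R3, (1, 2))
(2, 3, R3, (1, 2))
(3, 0, R4, (0, 2))
(4, 0, R2, (0, 1))
(4, 0, R4, (0, 2))
(5, 0, R1, (0, 1))
(5, 0, R2, (0, 2))
(6, 0, R4, (0, 2))
(7, 0, R2, (0, 2))
(7, 0, R8, (0, 2))
(8, 3, R6, (0, 2))

bar 0: v0=E3 v1=E4 v2=G4 downbeat m3
bar 1: v0=D3 v1=F3 v2=A3 downbeat P5
bar 2: v0=E3 v1=A4 v2=D4 downbeat m7
bar 3: v0=F3 v1=D4 v2=E4 downbeat M7
bar 4: v0=E3 v1=B3 v2=D4 downbeat m7
bar 5: v0=C3 v1=G3 v2=C4 downbeat P8
bar 6: v0=D3 v1=F3 v2=C4 downbeat m7
bar 7: v0=F3 v1=D4 v2=F4 downbeat P8
bar 8: v0=E3 v1=E4 v2=G4 downbeat m3
  -> R5 @ bar 0 tick 0 v(0, 2): opens on m3
  -> R2 @ bar 1 tick 0 v(0, 2): E3/G4 m3 -> D3/A3 P5 similar
  -> R7 @ bar 1 tick 0 v(1,): E4->F3 leap 11st
  -> R7 @ bar 1 tick 0 v(2,): G4->A3 leap 10st
  -> R2 @ bar 2 tick 0 v(1, 2): F3/A3 M3 -> A4/D4 P5 similar
  -> R3 @ bar 2 tick 0 v(1, 2): A4 above D4
  -> R4 @ bar 2 tick 0 v(0, 1): E3/A4 P4 untreated
  -> R4 @ bar 2 tick 0 v(0, 2): E3/D4 m7 untreated
  -> R7 @ bar 2 tick 0 v(1,): F3->A4 leap 16st
  -> R3 @ bar 2 tick 1 v(1, 2): A4 above D4
  -> R3 @ bar 2 tick 2 v(1, 2): A4 above D4
  -> R3 @ bar 2 tick 3 v(1, 2): A4 above D4
  -> R4 @ bar 3 tick 0 v(0, 2): F3/E4 M7 untreated
  -> R2 @ bar 4 tick 0 v(0, 1): F3/D4 M6 -> E3/B3 P5 similar
  -> R4 @ bar 4 tick 0 v(0, 2): E3/D4 m7 untreated
  -> R1 @ bar 5 tick 0 v(0, 1): E3/B3 P5 -> C3/G3 P5 similar
  -> R2 @ bar 5 tick 0 v(0, 2): E3/D4 m7 -> C3/C4 P8 similar
  -> R4 @ bar 6 tick 0 v(0, 2): D3/C4 m7 untreated
  -> R2 @ bar 7 tick 0 v(0, 2): D3/C4 m7 -> F3/F4 P8 similar
  -> R8 @ bar 7 tick 0 v(0, 2): penult P8 not 3rd/6th
  -> R6 @ bar 8 tick 3 v(0, 2): closes on m3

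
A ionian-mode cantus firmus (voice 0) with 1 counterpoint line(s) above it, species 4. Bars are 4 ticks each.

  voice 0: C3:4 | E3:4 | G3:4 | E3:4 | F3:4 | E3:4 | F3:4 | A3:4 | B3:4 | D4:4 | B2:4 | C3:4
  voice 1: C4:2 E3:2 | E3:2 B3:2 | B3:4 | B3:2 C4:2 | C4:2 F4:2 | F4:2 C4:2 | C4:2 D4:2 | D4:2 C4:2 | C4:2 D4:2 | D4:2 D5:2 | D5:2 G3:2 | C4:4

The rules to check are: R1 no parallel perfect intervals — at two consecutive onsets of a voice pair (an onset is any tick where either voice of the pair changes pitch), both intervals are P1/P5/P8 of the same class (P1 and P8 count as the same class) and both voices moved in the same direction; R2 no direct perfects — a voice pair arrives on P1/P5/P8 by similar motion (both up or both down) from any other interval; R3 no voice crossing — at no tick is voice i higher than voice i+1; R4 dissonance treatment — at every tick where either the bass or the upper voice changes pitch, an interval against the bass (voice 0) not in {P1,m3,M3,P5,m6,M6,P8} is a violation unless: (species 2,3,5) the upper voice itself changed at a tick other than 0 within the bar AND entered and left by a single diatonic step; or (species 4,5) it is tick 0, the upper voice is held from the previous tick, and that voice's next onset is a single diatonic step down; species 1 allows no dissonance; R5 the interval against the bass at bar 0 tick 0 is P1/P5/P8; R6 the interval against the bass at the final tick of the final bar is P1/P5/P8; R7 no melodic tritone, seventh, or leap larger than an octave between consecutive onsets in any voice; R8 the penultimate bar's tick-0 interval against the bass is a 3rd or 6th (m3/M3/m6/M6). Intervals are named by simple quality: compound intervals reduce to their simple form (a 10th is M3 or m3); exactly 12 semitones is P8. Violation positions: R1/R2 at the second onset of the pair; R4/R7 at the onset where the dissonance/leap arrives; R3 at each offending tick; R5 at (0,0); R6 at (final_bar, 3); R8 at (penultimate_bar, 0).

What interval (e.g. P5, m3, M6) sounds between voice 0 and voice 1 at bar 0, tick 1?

P8

voice 0=C3 voice 1=C4 -> P8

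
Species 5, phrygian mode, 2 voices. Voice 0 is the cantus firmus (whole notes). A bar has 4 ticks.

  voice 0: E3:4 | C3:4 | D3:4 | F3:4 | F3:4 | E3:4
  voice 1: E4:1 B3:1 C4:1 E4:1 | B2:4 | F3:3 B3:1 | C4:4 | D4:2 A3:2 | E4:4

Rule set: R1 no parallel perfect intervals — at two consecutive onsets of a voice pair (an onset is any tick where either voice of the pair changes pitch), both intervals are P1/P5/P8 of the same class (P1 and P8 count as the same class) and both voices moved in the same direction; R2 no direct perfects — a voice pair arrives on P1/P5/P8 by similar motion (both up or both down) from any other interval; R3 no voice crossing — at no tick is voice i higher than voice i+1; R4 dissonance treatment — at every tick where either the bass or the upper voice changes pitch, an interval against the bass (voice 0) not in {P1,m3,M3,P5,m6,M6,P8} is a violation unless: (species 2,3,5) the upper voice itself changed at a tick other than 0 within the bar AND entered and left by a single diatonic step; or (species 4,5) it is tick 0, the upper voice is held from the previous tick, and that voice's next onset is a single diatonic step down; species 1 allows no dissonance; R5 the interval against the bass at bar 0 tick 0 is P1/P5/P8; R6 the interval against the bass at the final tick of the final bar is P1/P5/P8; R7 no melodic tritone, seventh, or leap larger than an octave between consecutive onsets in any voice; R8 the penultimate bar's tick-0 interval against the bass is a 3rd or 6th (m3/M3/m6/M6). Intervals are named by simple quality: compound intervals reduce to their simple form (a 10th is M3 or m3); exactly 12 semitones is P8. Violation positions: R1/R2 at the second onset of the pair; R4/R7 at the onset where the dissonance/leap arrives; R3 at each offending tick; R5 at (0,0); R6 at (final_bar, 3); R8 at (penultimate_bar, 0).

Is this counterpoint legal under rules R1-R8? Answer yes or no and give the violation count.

No (9 violations)

bar 0: v0=E3 v1=E4 (P8)
bar 1: v0=C3 v1=B2 (m2)
bar 2: v0=D3 v1=F3 (m3)
bar 3: v0=F3 v1=C4 (P5)
bar 4: v0=F3 v1=D4 (M6)
bar 5: v0=E3 v1=E4 (P8)
  R3 @ bar1.0: C3 above B2
  R4 @ bar1.0: C3/B2 m2 untreated
  R7 @ bar1.0: E4->B2 leap 17st
  R3 @ bar1.1: C3 above B2
  R3 @ bar1.2: C3 above B2
  R3 @ bar1.3: C3 above B2
  R7 @ bar2.0: B2->F3 leap 6st
  R7 @ bar2.3: F3->B3 leap 6st
  R2 @ bar3.0: D3/B3 M6 -> F3/C4 P5 similar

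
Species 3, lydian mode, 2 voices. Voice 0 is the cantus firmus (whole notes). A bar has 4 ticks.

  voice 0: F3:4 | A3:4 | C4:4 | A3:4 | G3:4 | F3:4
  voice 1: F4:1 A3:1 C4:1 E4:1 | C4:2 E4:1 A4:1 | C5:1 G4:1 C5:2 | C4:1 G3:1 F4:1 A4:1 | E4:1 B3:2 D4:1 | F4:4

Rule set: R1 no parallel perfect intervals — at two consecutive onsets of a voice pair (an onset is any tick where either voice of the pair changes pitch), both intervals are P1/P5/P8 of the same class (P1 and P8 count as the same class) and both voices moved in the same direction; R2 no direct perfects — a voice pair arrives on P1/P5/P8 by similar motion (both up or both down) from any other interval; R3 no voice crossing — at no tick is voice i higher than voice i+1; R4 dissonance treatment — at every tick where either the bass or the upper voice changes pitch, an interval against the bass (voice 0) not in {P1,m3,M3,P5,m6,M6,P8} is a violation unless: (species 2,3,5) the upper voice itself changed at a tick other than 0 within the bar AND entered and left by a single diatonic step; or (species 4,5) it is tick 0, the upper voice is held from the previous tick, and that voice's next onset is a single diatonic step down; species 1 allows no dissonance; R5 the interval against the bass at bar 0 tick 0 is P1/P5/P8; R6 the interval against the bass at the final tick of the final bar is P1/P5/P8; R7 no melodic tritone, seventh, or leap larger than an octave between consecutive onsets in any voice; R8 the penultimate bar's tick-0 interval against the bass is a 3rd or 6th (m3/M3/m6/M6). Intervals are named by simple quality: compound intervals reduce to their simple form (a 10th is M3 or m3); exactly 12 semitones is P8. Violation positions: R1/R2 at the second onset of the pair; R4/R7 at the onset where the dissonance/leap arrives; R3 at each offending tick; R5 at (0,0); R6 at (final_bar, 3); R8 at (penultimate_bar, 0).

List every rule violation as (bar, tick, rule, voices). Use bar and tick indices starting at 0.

(0, 3, R4, (0, 1))
(2, 0, R1, (0, 1))
(3, 1, R3, (0, 1))
(3, 1, R4, (0, 1))
(3, 2, R7, (1,))

bar 0: v0=F3 v1=F4 downbeat P8
bar 1: v0=A3 v1=C4 downbeat m3
bar 2: v0=C4 v1=C5 downbeat P8
bar 3: v0=A3 v1=C4 downbeat m3
bar 4: v0=G3 v1=E4 downbeat M6
bar 5: v0=F3 v1=F4 downbeat P8
  -> R4 @ bar 0 tick 3 v(0, 1): F3/E4 M7 untreated
  -> R1 @ bar 2 tick 0 v(0, 1): A3/A4 P8 -> C4/C5 P8 similar
  -> R3 @ bar 3 tick 1 v(0, 1): A3 above G3
  -> R4 @ bar 3 tick 1 v(0, 1): A3/G3 M2 untreated
  -> R7 @ bar 3 tick 2 v(1,): G3->F4 leap 10st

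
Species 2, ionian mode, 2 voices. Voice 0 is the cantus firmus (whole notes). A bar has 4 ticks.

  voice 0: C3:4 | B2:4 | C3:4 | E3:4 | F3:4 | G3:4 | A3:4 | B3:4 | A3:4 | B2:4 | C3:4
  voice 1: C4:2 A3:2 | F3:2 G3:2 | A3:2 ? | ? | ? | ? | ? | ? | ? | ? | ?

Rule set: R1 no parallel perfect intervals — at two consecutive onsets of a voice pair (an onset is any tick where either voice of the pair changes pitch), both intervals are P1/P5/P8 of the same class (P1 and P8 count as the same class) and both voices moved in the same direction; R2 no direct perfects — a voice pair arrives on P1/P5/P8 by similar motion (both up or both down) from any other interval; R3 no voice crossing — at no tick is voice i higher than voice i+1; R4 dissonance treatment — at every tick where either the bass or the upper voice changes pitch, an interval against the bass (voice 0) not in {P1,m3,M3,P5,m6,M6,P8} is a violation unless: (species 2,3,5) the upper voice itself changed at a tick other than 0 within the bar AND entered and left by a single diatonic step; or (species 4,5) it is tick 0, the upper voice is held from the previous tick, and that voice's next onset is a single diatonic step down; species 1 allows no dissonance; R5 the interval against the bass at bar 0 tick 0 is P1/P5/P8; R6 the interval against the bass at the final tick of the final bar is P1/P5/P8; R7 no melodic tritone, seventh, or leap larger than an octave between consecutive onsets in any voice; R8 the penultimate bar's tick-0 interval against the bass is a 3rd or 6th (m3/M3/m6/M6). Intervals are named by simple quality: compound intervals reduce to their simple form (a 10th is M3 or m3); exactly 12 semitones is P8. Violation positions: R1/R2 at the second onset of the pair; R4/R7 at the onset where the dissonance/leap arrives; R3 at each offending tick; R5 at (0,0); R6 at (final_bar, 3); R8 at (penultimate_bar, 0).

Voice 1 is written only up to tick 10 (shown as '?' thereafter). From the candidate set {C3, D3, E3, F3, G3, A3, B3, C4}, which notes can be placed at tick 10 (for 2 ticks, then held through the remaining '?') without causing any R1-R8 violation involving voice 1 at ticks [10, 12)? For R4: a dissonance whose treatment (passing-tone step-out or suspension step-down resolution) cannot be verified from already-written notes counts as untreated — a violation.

{A3, C3, C4, E3, G3}

C3: legal
D3: violates R4
E3: legal
F3: violates R4
G3: legal
A3: legal
B3: violates R4
C4: legal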